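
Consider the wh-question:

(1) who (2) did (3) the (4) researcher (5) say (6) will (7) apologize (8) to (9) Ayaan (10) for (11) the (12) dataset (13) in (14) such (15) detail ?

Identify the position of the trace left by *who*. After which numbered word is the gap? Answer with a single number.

5

Pre-movement form: The researcher did say who will apologize to Ayaan for the dataset in such detail.
The filler 'who' is interpreted as the subject of the clause embedded under 'say'. It moves to the left edge, and the trace sits right after 'say':
Who did the researcher say ___ will apologize to Ayaan for the dataset in such detail?
'say' is word 5.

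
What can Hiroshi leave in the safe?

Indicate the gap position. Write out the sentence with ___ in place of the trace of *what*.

What can Hiroshi leave ___ in the safe?

In situ: Hiroshi can leave what in the safe.
'what' is the direct object of 'leave'. The gap is right after 'leave'.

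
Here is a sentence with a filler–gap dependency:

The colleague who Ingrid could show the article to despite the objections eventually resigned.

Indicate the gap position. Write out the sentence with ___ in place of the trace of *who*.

The filler 'who' is interpreted as the object of the preposition 'to' (recipient of 'show'). The gap is right after 'to'.

The colleague who Ingrid could show the article to ___ despite the objections eventually resigned.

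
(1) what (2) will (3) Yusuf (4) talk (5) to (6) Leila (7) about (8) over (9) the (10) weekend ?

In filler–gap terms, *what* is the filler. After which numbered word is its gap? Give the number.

7

Underlying clause: Yusuf will talk to Leila about what over the weekend.
'what' is the object of the preposition 'about'. It moves to the left edge, and the trace sits right after 'about':
What will Yusuf talk to Leila about ___ over the weekend?
'about' is word 7.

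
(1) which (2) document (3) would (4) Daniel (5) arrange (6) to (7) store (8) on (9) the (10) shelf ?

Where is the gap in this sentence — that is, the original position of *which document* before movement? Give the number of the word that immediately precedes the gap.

Before movement: Daniel would arrange to store which document on the shelf.
'which document' functions as the direct object of 'store'. Wh-movement fronts it, leaving a gap right after 'store':
Which document would Daniel arrange to store ___ on the shelf?
'store' is word 7.

7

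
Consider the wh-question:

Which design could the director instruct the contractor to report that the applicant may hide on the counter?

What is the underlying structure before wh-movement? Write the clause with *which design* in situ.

The director could instruct the contractor to report that the applicant may hide which design on the counter.

'which design' functions as the direct object of 'hide'. Wh-movement fronts it, leaving a gap right after 'hide':
Which design could the director instruct the contractor to report that the applicant may hide ___ on the counter?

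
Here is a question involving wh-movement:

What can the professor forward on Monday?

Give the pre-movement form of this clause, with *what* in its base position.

'what' functions as the direct object of 'forward'. Wh-movement fronts it, leaving a gap right after 'forward':
What can the professor forward ___ on Monday?

The professor can forward what on Monday.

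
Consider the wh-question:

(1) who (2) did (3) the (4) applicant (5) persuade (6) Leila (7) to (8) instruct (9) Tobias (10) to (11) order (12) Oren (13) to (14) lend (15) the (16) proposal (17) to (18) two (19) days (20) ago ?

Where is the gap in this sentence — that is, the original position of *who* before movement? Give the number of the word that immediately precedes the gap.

Underlying clause: The applicant did persuade Leila to instruct Tobias to order Oren to lend the proposal to who two days ago.
'who' is the object of the preposition 'to' (recipient of 'lend'). Wh-movement fronts it, leaving a gap right after 'to':
Who did the applicant persuade Leila to instruct Tobias to order Oren to lend the proposal to ___ two days ago?
'to' is word 17.

17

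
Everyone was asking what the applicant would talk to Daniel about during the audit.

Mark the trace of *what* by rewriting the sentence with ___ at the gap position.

Everyone was asking what the applicant would talk to Daniel about ___ during the audit.

Underlying clause: The applicant would talk to Daniel about what during the audit.
'what' is the object of the preposition 'about'. The gap is right after 'about'.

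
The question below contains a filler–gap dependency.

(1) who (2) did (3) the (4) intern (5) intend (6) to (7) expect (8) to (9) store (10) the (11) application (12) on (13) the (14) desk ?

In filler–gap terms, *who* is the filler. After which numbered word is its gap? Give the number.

In situ: The intern did intend to expect who to store the application on the desk.
The filler 'who' is interpreted as the direct object of 'expect'. Fronting leaves a gap immediately after 'expect':
Who did the intern intend to expect ___ to store the application on the desk?
'expect' is word 7.

7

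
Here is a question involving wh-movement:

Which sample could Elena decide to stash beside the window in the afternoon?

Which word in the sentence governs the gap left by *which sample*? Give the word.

stash

Underlying clause: Elena could decide to stash which sample beside the window in the afternoon.
'which sample' is the direct object of 'stash'. Wh-movement fronts it, leaving a gap right after 'stash':
Which sample could Elena decide to stash ___ beside the window in the afternoon?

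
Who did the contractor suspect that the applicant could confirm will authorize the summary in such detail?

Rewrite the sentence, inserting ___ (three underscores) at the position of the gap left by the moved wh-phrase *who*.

Who did the contractor suspect that the applicant could confirm ___ will authorize the summary in such detail?

Underlying clause: The contractor did suspect that the applicant could confirm who will authorize the summary in such detail.
'who' functions as the subject of the clause embedded under 'confirm'. The gap is right after 'confirm'.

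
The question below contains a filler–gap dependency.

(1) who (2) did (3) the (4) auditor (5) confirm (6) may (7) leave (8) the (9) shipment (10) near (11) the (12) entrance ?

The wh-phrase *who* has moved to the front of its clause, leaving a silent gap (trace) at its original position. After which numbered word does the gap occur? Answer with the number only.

Pre-movement form: The auditor did confirm who may leave the shipment near the entrance.
'who' functions as the subject of the clause embedded under 'confirm'. Fronting leaves a gap immediately after 'confirm':
Who did the auditor confirm ___ may leave the shipment near the entrance?
'confirm' is word 5.

5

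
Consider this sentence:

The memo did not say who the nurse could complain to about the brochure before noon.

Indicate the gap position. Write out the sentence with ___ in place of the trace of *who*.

Before movement: The nurse could complain to who about the brochure before noon.
'who' is the object of the preposition 'to'. The gap is right after 'to'.

The memo did not say who the nurse could complain to ___ about the brochure before noon.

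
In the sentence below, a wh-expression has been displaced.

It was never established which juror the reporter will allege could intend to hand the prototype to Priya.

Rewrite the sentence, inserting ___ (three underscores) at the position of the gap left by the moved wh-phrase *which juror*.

It was never established which juror the reporter will allege ___ could intend to hand the prototype to Priya.

Underlying clause: The reporter will allege which juror could intend to hand the prototype to Priya.
'which juror' functions as the subject of the clause embedded under 'allege'. The gap is right after 'allege'.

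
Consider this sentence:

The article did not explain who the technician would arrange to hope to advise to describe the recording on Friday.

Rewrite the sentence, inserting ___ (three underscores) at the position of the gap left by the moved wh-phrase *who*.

Underlying clause: The technician would arrange to hope to advise who to describe the recording on Friday.
'who' functions as the direct object of 'advise'. The gap is right after 'advise'.

The article did not explain who the technician would arrange to hope to advise ___ to describe the recording on Friday.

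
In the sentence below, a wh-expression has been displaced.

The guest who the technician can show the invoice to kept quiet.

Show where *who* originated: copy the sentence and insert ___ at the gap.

'who' functions as the object of the preposition 'to' (recipient of 'show'). The gap is right after 'to'.

The guest who the technician can show the invoice to ___ kept quiet.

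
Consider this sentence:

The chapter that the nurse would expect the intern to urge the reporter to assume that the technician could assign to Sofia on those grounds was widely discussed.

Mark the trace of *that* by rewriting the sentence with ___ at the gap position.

The chapter that the nurse would expect the intern to urge the reporter to assume that the technician could assign ___ to Sofia on those grounds was widely discussed.

'that' functions as the direct object of 'assign'. The gap is right after 'assign'.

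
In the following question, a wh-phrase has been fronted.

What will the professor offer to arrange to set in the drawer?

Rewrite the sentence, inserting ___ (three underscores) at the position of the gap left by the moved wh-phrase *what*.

Pre-movement form: The professor will offer to arrange to set what in the drawer.
'what' is the direct object of 'set'. The gap is right after 'set'.

What will the professor offer to arrange to set ___ in the drawer?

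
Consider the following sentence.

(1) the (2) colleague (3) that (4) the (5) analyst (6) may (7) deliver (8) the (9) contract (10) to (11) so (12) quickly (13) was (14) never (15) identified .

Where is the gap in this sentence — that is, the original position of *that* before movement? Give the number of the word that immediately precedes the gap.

'that' is the object of the preposition 'to' (recipient of 'deliver'). It moves to the left edge, and the trace sits right after 'to':
The colleague that the analyst may deliver the contract to ___ so quickly was never identified.
'to' is word 10.

10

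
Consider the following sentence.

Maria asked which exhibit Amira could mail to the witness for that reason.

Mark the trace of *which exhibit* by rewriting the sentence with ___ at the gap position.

Maria asked which exhibit Amira could mail ___ to the witness for that reason.

Before movement: Amira could mail which exhibit to the witness for that reason.
'which exhibit' is the direct object of 'mail'. The gap is right after 'mail'.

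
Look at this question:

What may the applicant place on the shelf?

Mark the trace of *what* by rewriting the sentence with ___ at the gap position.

Underlying clause: The applicant may place what on the shelf.
The filler 'what' is interpreted as the direct object of 'place'. The gap is right after 'place'.

What may the applicant place ___ on the shelf?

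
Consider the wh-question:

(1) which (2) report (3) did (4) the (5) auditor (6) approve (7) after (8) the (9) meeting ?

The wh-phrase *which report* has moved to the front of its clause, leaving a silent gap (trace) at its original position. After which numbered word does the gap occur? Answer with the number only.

Underlying clause: The auditor did approve which report after the meeting.
'which report' is the direct object of 'approve'. It moves to the left edge, and the trace sits right after 'approve':
Which report did the auditor approve ___ after the meeting?
'approve' is word 6.

6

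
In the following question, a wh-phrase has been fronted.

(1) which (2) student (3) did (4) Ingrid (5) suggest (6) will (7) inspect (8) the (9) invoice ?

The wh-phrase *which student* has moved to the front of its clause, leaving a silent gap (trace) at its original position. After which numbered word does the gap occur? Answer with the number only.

5

Underlying clause: Ingrid did suggest which student will inspect the invoice.
'which student' functions as the subject of the clause embedded under 'suggest'. Wh-movement fronts it, leaving a gap right after 'suggest':
Which student did Ingrid suggest ___ will inspect the invoice?
'suggest' is word 5.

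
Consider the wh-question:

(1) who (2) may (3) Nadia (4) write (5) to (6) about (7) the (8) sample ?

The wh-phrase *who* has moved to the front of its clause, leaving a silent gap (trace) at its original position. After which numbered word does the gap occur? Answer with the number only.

5

Underlying clause: Nadia may write to who about the sample.
'who' functions as the object of the preposition 'to'. Wh-movement fronts it, leaving a gap right after 'to':
Who may Nadia write to ___ about the sample?
'to' is word 5.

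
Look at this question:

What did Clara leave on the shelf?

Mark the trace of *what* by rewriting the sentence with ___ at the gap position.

What did Clara leave ___ on the shelf?

Underlying clause: Clara did leave what on the shelf.
'what' functions as the direct object of 'leave'. The gap is right after 'leave'.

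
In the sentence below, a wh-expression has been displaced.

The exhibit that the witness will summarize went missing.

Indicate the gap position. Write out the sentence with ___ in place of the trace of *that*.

The exhibit that the witness will summarize ___ went missing.

The filler 'that' is interpreted as the direct object of 'summarize'. The gap is right after 'summarize'.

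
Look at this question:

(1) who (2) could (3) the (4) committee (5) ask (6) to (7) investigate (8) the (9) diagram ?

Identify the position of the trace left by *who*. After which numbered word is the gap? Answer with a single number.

Before movement: The committee could ask who to investigate the diagram.
'who' is the direct object of 'ask'. Fronting leaves a gap immediately after 'ask':
Who could the committee ask ___ to investigate the diagram?
'ask' is word 5.

5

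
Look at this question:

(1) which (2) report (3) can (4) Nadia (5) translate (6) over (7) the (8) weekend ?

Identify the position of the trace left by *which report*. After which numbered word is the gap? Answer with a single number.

Before movement: Nadia can translate which report over the weekend.
The filler 'which report' is interpreted as the direct object of 'translate'. Fronting leaves a gap immediately after 'translate':
Which report can Nadia translate ___ over the weekend?
'translate' is word 5.

5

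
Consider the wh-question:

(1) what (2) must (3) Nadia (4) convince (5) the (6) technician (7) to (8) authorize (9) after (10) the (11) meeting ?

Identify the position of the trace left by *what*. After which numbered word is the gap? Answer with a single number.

8

Underlying clause: Nadia must convince the technician to authorize what after the meeting.
'what' is the direct object of 'authorize'. Fronting leaves a gap immediately after 'authorize':
What must Nadia convince the technician to authorize ___ after the meeting?
'authorize' is word 8.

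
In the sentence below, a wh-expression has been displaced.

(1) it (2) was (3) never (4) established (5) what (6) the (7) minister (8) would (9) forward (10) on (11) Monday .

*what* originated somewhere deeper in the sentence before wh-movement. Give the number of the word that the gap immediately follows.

9

Pre-movement form: The minister would forward what on Monday.
'what' is the direct object of 'forward'. Fronting leaves a gap immediately after 'forward':
It was never established what the minister would forward ___ on Monday.
'forward' is word 9.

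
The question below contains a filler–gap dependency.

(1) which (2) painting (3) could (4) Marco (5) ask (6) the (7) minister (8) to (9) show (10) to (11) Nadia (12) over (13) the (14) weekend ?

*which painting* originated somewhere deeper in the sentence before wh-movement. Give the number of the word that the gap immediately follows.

9

In situ: Marco could ask the minister to show which painting to Nadia over the weekend.
'which painting' is the direct object of 'show'. Wh-movement fronts it, leaving a gap right after 'show':
Which painting could Marco ask the minister to show ___ to Nadia over the weekend?
'show' is word 9.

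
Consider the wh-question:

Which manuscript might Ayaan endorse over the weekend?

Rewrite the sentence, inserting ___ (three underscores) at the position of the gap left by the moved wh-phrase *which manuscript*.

Before movement: Ayaan might endorse which manuscript over the weekend.
'which manuscript' is the direct object of 'endorse'. The gap is right after 'endorse'.

Which manuscript might Ayaan endorse ___ over the weekend?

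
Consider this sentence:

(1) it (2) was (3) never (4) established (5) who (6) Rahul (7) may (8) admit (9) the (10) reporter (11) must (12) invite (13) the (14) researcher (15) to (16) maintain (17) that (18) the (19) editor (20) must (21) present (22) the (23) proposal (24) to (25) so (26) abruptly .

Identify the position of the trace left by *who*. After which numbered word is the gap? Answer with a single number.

Pre-movement form: Rahul may admit the reporter must invite the researcher to maintain that the editor must present the proposal to who so abruptly.
'who' is the object of the preposition 'to' (recipient of 'present'). Wh-movement fronts it, leaving a gap right after 'to':
It was never established who Rahul may admit the reporter must invite the researcher to maintain that the editor must present the proposal to ___ so abruptly.
'to' is word 24.

24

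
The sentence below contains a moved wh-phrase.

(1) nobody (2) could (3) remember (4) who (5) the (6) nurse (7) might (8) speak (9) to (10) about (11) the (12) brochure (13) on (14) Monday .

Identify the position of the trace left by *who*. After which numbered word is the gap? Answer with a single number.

9

Underlying clause: The nurse might speak to who about the brochure on Monday.
The filler 'who' is interpreted as the object of the preposition 'to'. Fronting leaves a gap immediately after 'to':
Nobody could remember who the nurse might speak to ___ about the brochure on Monday.
'to' is word 9.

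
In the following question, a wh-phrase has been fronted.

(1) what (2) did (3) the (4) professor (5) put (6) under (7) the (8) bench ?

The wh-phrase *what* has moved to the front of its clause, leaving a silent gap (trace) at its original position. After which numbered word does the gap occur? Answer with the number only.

Underlying clause: The professor did put what under the bench.
'what' functions as the direct object of 'put'. Fronting leaves a gap immediately after 'put':
What did the professor put ___ under the bench?
'put' is word 5.

5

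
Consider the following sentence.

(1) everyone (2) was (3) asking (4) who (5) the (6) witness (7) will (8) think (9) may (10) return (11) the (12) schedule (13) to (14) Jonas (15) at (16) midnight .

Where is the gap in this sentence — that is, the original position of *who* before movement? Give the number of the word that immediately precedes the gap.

8

Before movement: The witness will think who may return the schedule to Jonas at midnight.
'who' functions as the subject of the clause embedded under 'think'. Wh-movement fronts it, leaving a gap right after 'think':
Everyone was asking who the witness will think ___ may return the schedule to Jonas at midnight.
'think' is word 8.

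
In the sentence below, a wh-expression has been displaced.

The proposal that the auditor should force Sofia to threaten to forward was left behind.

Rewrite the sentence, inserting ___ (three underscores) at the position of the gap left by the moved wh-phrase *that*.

The filler 'that' is interpreted as the direct object of 'forward'. The gap is right after 'forward'.

The proposal that the auditor should force Sofia to threaten to forward ___ was left behind.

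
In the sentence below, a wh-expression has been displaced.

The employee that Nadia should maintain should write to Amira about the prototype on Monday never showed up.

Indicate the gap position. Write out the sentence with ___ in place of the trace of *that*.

'that' is the subject of the clause embedded under 'maintain'. The gap is right after 'maintain'.

The employee that Nadia should maintain ___ should write to Amira about the prototype on Monday never showed up.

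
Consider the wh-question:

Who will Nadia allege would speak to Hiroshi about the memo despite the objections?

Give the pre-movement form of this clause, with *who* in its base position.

Nadia will allege who would speak to Hiroshi about the memo despite the objections.

'who' functions as the subject of the clause embedded under 'allege'. Fronting leaves a gap immediately after 'allege':
Who will Nadia allege ___ would speak to Hiroshi about the memo despite the objections?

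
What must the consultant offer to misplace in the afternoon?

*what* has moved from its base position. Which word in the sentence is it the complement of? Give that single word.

Underlying clause: The consultant must offer to misplace what in the afternoon.
'what' functions as the direct object of 'misplace'. Wh-movement fronts it, leaving a gap right after 'misplace':
What must the consultant offer to misplace ___ in the afternoon?

misplace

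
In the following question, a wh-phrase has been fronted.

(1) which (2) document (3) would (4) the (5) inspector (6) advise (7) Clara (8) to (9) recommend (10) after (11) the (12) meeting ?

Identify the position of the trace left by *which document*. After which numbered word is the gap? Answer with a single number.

Before movement: The inspector would advise Clara to recommend which document after the meeting.
'which document' functions as the direct object of 'recommend'. Wh-movement fronts it, leaving a gap right after 'recommend':
Which document would the inspector advise Clara to recommend ___ after the meeting?
'recommend' is word 9.

9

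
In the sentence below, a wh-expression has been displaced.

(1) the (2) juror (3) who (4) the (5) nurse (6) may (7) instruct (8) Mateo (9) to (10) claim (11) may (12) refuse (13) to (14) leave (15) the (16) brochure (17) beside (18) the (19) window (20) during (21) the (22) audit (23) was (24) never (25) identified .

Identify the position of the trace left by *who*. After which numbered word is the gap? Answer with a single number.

10

'who' is the subject of the clause embedded under 'claim'. Fronting leaves a gap immediately after 'claim':
The juror who the nurse may instruct Mateo to claim ___ may refuse to leave the brochure beside the window during the audit was never identified.
'claim' is word 10.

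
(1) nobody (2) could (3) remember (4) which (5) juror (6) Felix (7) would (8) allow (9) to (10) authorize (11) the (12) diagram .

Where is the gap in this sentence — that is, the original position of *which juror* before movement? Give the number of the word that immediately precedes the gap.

Pre-movement form: Felix would allow which juror to authorize the diagram.
'which juror' functions as the direct object of 'allow'. It moves to the left edge, and the trace sits right after 'allow':
Nobody could remember which juror Felix would allow ___ to authorize the diagram.
'allow' is word 8.

8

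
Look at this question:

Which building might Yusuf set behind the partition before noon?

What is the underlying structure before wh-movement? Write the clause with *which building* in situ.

Yusuf might set which building behind the partition before noon.

'which building' functions as the direct object of 'set'. Fronting leaves a gap immediately after 'set':
Which building might Yusuf set ___ behind the partition before noon?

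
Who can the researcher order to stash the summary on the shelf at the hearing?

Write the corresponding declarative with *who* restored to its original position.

'who' is the direct object of 'order'. It moves to the left edge, and the trace sits right after 'order':
Who can the researcher order ___ to stash the summary on the shelf at the hearing?

The researcher can order who to stash the summary on the shelf at the hearing.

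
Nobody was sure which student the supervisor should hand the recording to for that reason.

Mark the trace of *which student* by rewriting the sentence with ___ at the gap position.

Nobody was sure which student the supervisor should hand the recording to ___ for that reason.

Pre-movement form: The supervisor should hand the recording to which student for that reason.
The filler 'which student' is interpreted as the object of the preposition 'to' (recipient of 'hand'). The gap is right after 'to'.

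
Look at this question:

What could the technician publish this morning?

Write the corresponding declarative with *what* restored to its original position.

The technician could publish what this morning.

'what' functions as the direct object of 'publish'. Fronting leaves a gap immediately after 'publish':
What could the technician publish ___ this morning?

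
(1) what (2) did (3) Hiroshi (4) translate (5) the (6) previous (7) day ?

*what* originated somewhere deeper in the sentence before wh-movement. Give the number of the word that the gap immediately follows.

4

In situ: Hiroshi did translate what the previous day.
'what' is the direct object of 'translate'. It moves to the left edge, and the trace sits right after 'translate':
What did Hiroshi translate ___ the previous day?
'translate' is word 4.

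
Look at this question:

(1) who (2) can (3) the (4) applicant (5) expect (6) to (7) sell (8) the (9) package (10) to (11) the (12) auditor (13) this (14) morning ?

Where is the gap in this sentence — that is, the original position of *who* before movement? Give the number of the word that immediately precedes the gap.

In situ: The applicant can expect who to sell the package to the auditor this morning.
'who' functions as the direct object of 'expect'. It moves to the left edge, and the trace sits right after 'expect':
Who can the applicant expect ___ to sell the package to the auditor this morning?
'expect' is word 5.

5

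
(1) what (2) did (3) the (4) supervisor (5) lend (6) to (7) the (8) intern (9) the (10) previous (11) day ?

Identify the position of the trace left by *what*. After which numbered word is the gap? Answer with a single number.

Before movement: The supervisor did lend what to the intern the previous day.
'what' is the direct object of 'lend'. Fronting leaves a gap immediately after 'lend':
What did the supervisor lend ___ to the intern the previous day?
'lend' is word 5.

5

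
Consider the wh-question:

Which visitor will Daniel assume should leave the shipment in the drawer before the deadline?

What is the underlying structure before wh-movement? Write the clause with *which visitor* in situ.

'which visitor' functions as the subject of the clause embedded under 'assume'. It moves to the left edge, and the trace sits right after 'assume':
Which visitor will Daniel assume ___ should leave the shipment in the drawer before the deadline?

Daniel will assume which visitor should leave the shipment in the drawer before the deadline.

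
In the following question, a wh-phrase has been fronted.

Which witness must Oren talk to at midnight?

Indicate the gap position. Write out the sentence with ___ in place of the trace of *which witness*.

Underlying clause: Oren must talk to which witness at midnight.
'which witness' is the object of the preposition 'to'. The gap is right after 'to'.

Which witness must Oren talk to ___ at midnight?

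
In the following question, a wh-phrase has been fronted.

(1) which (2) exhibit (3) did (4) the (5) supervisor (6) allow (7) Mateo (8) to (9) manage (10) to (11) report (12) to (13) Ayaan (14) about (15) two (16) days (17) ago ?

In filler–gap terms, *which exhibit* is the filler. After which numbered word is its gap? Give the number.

14

Underlying clause: The supervisor did allow Mateo to manage to report to Ayaan about which exhibit two days ago.
'which exhibit' is the object of the preposition 'about'. It moves to the left edge, and the trace sits right after 'about':
Which exhibit did the supervisor allow Mateo to manage to report to Ayaan about ___ two days ago?
'about' is word 14.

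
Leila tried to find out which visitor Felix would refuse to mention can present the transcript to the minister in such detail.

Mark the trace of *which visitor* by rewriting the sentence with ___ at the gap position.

In situ: Felix would refuse to mention which visitor can present the transcript to the minister in such detail.
'which visitor' is the subject of the clause embedded under 'mention'. The gap is right after 'mention'.

Leila tried to find out which visitor Felix would refuse to mention ___ can present the transcript to the minister in such detail.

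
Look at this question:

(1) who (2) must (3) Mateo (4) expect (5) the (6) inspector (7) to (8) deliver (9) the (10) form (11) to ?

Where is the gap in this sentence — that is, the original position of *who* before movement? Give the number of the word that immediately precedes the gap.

In situ: Mateo must expect the inspector to deliver the form to who.
'who' is the object of the preposition 'to' (recipient of 'deliver'). Wh-movement fronts it, leaving a gap right after 'to':
Who must Mateo expect the inspector to deliver the form to ___?
'to' is word 11.

11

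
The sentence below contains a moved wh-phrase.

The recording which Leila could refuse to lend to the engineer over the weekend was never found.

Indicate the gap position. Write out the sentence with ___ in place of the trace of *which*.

The recording which Leila could refuse to lend ___ to the engineer over the weekend was never found.

'which' is the direct object of 'lend'. The gap is right after 'lend'.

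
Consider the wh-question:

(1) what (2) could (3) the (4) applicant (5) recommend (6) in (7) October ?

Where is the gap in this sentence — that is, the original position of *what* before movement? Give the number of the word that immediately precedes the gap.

5

In situ: The applicant could recommend what in October.
'what' is the direct object of 'recommend'. It moves to the left edge, and the trace sits right after 'recommend':
What could the applicant recommend ___ in October?
'recommend' is word 5.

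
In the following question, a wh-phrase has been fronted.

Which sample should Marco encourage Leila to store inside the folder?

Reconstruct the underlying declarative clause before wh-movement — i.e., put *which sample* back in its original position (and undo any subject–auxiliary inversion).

Marco should encourage Leila to store which sample inside the folder.

'which sample' is the direct object of 'store'. Fronting leaves a gap immediately after 'store':
Which sample should Marco encourage Leila to store ___ inside the folder?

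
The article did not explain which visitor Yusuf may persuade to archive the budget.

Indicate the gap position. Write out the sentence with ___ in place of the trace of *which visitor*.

The article did not explain which visitor Yusuf may persuade ___ to archive the budget.

Before movement: Yusuf may persuade which visitor to archive the budget.
The filler 'which visitor' is interpreted as the direct object of 'persuade'. The gap is right after 'persuade'.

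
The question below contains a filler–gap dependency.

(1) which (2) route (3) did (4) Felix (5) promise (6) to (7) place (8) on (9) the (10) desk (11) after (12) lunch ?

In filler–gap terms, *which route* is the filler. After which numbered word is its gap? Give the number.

Pre-movement form: Felix did promise to place which route on the desk after lunch.
'which route' is the direct object of 'place'. Wh-movement fronts it, leaving a gap right after 'place':
Which route did Felix promise to place ___ on the desk after lunch?
'place' is word 7.

7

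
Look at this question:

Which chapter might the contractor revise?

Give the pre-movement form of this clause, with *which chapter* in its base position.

'which chapter' functions as the direct object of 'revise'. Wh-movement fronts it, leaving a gap right after 'revise':
Which chapter might the contractor revise ___?

The contractor might revise which chapter.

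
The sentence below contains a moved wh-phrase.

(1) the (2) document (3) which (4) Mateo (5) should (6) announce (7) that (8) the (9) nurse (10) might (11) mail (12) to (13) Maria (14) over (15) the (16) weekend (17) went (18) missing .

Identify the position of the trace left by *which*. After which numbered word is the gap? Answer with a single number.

The filler 'which' is interpreted as the direct object of 'mail'. Fronting leaves a gap immediately after 'mail':
The document which Mateo should announce that the nurse might mail ___ to Maria over the weekend went missing.
'mail' is word 11.

11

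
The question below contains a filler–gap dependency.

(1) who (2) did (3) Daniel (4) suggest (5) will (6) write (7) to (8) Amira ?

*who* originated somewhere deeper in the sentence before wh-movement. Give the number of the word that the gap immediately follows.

Before movement: Daniel did suggest who will write to Amira.
The filler 'who' is interpreted as the subject of the clause embedded under 'suggest'. Wh-movement fronts it, leaving a gap right after 'suggest':
Who did Daniel suggest ___ will write to Amira?
'suggest' is word 4.

4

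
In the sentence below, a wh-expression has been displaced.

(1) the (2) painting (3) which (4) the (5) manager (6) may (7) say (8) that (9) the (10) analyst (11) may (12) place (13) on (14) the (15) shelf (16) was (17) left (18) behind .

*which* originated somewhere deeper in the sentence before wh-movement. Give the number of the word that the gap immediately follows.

12

'which' functions as the direct object of 'place'. It moves to the left edge, and the trace sits right after 'place':
The painting which the manager may say that the analyst may place ___ on the shelf was left behind.
'place' is word 12.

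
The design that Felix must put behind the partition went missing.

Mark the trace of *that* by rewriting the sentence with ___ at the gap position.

The design that Felix must put ___ behind the partition went missing.

'that' functions as the direct object of 'put'. The gap is right after 'put'.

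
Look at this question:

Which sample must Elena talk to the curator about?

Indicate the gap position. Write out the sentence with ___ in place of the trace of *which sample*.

Which sample must Elena talk to the curator about ___?

Pre-movement form: Elena must talk to the curator about which sample.
The filler 'which sample' is interpreted as the object of the preposition 'about'. The gap is right after 'about'.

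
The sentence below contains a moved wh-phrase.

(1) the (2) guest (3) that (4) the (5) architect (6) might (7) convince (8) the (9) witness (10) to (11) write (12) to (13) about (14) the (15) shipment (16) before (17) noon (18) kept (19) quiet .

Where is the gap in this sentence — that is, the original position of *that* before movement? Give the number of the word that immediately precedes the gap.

'that' functions as the object of the preposition 'to'. Fronting leaves a gap immediately after 'to':
The guest that the architect might convince the witness to write to ___ about the shipment before noon kept quiet.
'to' is word 12.

12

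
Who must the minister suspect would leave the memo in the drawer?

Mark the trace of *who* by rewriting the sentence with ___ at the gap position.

Who must the minister suspect ___ would leave the memo in the drawer?

Before movement: The minister must suspect who would leave the memo in the drawer.
'who' functions as the subject of the clause embedded under 'suspect'. The gap is right after 'suspect'.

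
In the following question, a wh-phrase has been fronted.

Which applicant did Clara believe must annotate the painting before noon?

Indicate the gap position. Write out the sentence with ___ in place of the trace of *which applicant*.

In situ: Clara did believe which applicant must annotate the painting before noon.
'which applicant' is the subject of the clause embedded under 'believe'. The gap is right after 'believe'.

Which applicant did Clara believe ___ must annotate the painting before noon?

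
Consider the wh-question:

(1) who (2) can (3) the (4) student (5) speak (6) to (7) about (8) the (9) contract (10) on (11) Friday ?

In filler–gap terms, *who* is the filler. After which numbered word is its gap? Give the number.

Pre-movement form: The student can speak to who about the contract on Friday.
The filler 'who' is interpreted as the object of the preposition 'to'. It moves to the left edge, and the trace sits right after 'to':
Who can the student speak to ___ about the contract on Friday?
'to' is word 6.

6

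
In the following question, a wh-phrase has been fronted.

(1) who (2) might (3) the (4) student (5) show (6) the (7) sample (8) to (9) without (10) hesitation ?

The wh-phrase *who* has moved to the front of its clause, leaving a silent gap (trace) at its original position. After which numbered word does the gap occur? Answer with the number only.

Underlying clause: The student might show the sample to who without hesitation.
The filler 'who' is interpreted as the object of the preposition 'to' (recipient of 'show'). Fronting leaves a gap immediately after 'to':
Who might the student show the sample to ___ without hesitation?
'to' is word 8.

8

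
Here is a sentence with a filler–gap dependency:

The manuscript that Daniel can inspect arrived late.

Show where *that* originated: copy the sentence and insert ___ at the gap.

The manuscript that Daniel can inspect ___ arrived late.

'that' is the direct object of 'inspect'. The gap is right after 'inspect'.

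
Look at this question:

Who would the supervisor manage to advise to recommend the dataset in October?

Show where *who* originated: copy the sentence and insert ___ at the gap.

Who would the supervisor manage to advise ___ to recommend the dataset in October?

In situ: The supervisor would manage to advise who to recommend the dataset in October.
'who' functions as the direct object of 'advise'. The gap is right after 'advise'.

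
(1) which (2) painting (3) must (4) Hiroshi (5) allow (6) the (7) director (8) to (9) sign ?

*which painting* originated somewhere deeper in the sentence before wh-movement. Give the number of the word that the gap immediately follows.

In situ: Hiroshi must allow the director to sign which painting.
'which painting' is the direct object of 'sign'. It moves to the left edge, and the trace sits right after 'sign':
Which painting must Hiroshi allow the director to sign ___?
'sign' is word 9.

9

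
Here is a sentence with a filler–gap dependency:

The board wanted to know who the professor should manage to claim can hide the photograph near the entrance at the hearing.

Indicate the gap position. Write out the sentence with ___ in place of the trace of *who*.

In situ: The professor should manage to claim who can hide the photograph near the entrance at the hearing.
'who' functions as the subject of the clause embedded under 'claim'. The gap is right after 'claim'.

The board wanted to know who the professor should manage to claim ___ can hide the photograph near the entrance at the hearing.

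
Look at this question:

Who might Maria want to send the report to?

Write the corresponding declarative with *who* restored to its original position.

Maria might want to send the report to who.

The filler 'who' is interpreted as the object of the preposition 'to' (recipient of 'send'). Fronting leaves a gap immediately after 'to':
Who might Maria want to send the report to ___?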